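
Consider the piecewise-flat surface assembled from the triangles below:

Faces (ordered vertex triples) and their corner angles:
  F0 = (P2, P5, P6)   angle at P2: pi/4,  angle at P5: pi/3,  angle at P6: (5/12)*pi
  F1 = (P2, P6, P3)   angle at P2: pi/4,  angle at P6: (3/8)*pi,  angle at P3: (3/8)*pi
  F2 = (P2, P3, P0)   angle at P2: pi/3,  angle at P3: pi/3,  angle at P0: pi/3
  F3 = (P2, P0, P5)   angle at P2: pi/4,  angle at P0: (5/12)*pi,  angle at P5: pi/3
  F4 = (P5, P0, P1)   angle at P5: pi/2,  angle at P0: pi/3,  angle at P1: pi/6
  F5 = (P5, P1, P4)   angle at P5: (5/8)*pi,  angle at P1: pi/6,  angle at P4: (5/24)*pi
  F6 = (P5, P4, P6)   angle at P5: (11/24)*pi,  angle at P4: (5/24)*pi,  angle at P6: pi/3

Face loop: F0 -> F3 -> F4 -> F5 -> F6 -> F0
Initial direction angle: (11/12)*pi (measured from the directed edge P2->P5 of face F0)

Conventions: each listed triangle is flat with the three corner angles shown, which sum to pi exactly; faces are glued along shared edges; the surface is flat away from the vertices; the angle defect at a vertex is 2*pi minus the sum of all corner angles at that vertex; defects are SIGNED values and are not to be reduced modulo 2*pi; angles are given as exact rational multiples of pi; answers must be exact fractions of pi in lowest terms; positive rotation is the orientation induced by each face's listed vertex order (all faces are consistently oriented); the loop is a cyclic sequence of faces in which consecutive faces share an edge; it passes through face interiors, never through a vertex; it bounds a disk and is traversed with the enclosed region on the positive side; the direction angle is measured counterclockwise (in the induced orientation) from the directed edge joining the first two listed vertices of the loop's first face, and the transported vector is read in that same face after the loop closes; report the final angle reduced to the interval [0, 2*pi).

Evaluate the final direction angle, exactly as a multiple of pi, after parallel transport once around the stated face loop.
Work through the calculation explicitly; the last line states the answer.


enclosed vertex P5: corner angles sum to (9/4)*pi, defect = 2*pi - (9/4)*pi = -pi/4
by Gauss-Bonnet the loop rotates the vector by the enclosed defect sum (positive orientation, mod 2*pi)
final angle = (11/12)*pi - pi/4 = (2/3)*pi (mod 2*pi)

Answer: final direction angle = (2/3)*pi


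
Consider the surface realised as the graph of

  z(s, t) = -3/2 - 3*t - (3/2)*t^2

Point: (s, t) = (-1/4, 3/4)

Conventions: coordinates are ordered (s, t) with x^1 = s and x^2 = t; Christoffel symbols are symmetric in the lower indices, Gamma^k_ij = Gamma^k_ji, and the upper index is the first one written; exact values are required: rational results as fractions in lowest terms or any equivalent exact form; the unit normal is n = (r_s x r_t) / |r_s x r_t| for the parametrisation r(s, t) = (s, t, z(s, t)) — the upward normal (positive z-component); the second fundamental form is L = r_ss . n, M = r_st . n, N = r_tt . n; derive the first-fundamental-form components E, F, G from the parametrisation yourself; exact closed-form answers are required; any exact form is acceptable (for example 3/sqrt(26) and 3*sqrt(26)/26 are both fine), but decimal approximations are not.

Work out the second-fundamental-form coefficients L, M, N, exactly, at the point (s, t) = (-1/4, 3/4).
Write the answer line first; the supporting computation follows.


Answer: L = 0, M = 0, N = -12*sqrt(457)/457

z_s = 0, z_t = -21/4, z_ss = 0, z_st = 0, z_tt = -3
E = 1, F = 0, G = 457/16; answer radicand W^2 = 457/16
unnormalised second-form numerators: l = 0, m = 0, n = -3; L = l/sqrt(457/16), and similarly M = m/sqrt(W^2), N = n/sqrt(W^2)


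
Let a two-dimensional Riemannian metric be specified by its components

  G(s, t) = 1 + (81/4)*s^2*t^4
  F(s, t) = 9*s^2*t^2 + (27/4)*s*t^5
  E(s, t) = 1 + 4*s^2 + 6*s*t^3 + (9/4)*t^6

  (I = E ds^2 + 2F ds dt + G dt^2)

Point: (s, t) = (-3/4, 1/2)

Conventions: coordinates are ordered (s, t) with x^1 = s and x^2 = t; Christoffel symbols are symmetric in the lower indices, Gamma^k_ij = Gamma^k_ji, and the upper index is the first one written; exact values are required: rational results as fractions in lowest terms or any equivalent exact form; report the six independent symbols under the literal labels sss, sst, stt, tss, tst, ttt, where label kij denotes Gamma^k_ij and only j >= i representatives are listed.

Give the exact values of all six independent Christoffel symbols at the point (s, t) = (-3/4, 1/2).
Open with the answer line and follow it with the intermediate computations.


Answer: Gamma_sss = -2688/3517, Gamma_sst = -1512/3517, Gamma_stt = 4536/3517, Gamma_tss = -1728/3517, Gamma_tst = -972/3517, Gamma_ttt = 2916/3517

E = 697/256, F = 567/512, G = 1753/1024 at the point
E_s = -21/4, E_t = -189/64, F_s = -405/128, F_t = 891/256, G_s = -243/128, G_t = 729/128
EG - F^2 = 3517/1024;  g^inv = (1024/3517) * [[1753/1024, -567/512], [-567/512, 697/256]]
first-kind symbols [ij,l] = (1/2)(d_i g_jl + d_j g_il - d_l g_ij): [ss,s] = E_s/2 = -21/8, [ss,t] = F_s - E_t/2 = -27/16, [st,s] = E_t/2 = -189/128, [st,t] = G_s/2 = -243/256, [tt,s] = F_t - G_s/2 = 567/128, [tt,t] = G_t/2 = 729/256
Gamma^s_ij = (G*[ij,s] - F*[ij,t])/(EG - F^2), Gamma^t_ij = (E*[ij,t] - F*[ij,s])/(EG - F^2)


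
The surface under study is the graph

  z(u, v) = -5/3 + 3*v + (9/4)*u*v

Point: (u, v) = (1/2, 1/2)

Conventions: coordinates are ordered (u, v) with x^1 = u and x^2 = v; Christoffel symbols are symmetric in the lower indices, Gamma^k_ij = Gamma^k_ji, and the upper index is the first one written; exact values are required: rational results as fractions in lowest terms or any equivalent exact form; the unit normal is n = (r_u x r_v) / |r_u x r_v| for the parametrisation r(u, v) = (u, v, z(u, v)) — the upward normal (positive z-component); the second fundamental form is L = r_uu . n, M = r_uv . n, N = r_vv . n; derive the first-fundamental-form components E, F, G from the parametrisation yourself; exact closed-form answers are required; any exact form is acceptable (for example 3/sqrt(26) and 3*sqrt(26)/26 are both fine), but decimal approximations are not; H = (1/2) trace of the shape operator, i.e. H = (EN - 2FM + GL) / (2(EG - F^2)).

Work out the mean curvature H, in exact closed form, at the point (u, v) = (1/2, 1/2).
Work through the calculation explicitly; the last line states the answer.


z_u = 9/8, z_v = 33/8, z_uu = 0, z_uv = 9/4, z_vv = 0
E = 145/64, F = 297/64, G = 1153/64; answer radicand W^2 = 617/32
unnormalised second-form numerators: l = 0, m = 9/4, n = 0; L = l/sqrt(617/32), and similarly M = m/sqrt(W^2), N = n/sqrt(W^2)
H = (E*n - 2*F*m + G*l) / (2*(EG - F^2)*sqrt(W^2)); E*n - 2*F*m + G*l = -2673/128, EG - F^2 = 617/32, so H = (-2673/4936)/sqrt(617/32)

Answer: H = -2673*sqrt(1234)/761378


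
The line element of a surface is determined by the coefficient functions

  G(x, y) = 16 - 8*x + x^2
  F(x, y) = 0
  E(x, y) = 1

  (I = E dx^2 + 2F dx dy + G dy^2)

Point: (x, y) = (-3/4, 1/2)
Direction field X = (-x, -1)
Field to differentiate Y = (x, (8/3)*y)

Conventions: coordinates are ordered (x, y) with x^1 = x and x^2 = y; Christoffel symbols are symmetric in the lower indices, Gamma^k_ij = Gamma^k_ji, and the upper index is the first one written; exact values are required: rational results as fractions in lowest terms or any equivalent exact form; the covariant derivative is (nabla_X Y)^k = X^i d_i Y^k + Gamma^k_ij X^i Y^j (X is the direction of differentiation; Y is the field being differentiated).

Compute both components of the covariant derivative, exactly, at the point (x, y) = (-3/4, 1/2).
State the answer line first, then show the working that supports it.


Answer: (nabla_X Y)^x = -67/12, (nabla_X Y)^y = -173/57

E = 1, F = 0, G = 361/16 at the point
E_x = 0, E_y = 0, F_x = 0, F_y = 0, G_x = -19/2, G_y = 0
EG - F^2 = 361/16;  g^inv = (16/361) * [[361/16, 0], [0, 1]]
first-kind symbols [ij,l] = (1/2)(d_i g_jl + d_j g_il - d_l g_ij): [xx,x] = E_x/2 = 0, [xx,y] = F_x - E_y/2 = 0, [xy,x] = E_y/2 = 0, [xy,y] = G_x/2 = -19/4, [yy,x] = F_y - G_x/2 = 19/4, [yy,y] = G_y/2 = 0
Gamma^x_ij = (G*[ij,x] - F*[ij,y])/(EG - F^2), Gamma^y_ij = (E*[ij,y] - F*[ij,x])/(EG - F^2)
Gamma_xxx = 0, Gamma_xxy = 0, Gamma_xyy = 19/4, Gamma_yxx = 0, Gamma_yxy = -4/19, Gamma_yyy = 0
X = (3/4, -1), Y = (-3/4, 4/3) at the point


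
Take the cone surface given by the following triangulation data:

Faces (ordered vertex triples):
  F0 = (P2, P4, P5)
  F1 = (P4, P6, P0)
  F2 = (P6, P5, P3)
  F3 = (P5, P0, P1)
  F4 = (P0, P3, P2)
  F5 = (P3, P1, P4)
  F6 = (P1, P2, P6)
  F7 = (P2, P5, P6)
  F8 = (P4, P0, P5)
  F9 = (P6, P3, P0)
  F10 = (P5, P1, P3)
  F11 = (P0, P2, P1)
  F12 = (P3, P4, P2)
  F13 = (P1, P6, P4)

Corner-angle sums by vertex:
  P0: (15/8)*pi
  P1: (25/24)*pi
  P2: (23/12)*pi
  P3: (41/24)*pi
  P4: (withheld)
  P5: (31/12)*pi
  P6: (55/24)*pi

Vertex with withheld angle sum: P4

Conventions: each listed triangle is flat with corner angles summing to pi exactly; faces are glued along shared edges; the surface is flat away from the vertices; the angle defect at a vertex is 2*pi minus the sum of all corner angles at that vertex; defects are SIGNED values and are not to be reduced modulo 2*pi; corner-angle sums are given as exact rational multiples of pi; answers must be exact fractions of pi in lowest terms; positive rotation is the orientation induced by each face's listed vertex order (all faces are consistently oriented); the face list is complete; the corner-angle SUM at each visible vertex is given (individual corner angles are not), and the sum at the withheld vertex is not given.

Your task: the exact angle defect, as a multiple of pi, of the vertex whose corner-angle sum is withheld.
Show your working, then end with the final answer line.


V = 7, E = 21, F = 14; chi = V - E + F = 0
Gauss-Bonnet: total defect = 2*pi*chi = 0; visible defects sum to (7/12)*pi

Answer: defect(P4) = (-7/12)*pi


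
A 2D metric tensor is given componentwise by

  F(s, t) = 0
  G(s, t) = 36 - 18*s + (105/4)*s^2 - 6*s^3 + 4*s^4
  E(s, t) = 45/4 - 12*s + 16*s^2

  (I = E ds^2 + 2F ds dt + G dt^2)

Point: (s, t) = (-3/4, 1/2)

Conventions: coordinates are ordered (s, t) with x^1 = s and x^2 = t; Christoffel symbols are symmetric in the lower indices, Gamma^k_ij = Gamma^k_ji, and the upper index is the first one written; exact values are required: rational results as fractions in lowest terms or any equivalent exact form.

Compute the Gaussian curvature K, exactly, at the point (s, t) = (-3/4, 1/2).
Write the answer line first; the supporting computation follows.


Answer: K = -256/50193

E = 117/4, F = 0, G = 1089/16, EG - F^2 = 127413/64 at the point
E_s = -36, E_t = 0, F_s = 0, F_t = 0, G_s = -297/4, G_t = 0
E_tt = 0, F_st = 0, G_ss = 213/2
K follows from Brioschi's formula, (det M1 - det M2)/(EG - F^2)^2.
M1 = [[-E_tt/2 + F_st - G_ss/2, E_s/2, F_s - E_t/2], [F_t - G_s/2, E, F], [G_t/2, F, G]] = [[-213/4, -18, 0], [297/8, 117/4, 0], [0, 0, 1089/16]]; det M1 = -15495381/256
M2 = [[0, E_t/2, G_s/2], [E_t/2, E, F], [G_s/2, F, G]] = [[0, 0, -297/8], [0, 117/4, 0], [-297/8, 0, 1089/16]]; det M2 = -10320453/256
det M1 - det M2 = -323433/16; K = -323433/16 / (127413/64)^2 = -256/50193


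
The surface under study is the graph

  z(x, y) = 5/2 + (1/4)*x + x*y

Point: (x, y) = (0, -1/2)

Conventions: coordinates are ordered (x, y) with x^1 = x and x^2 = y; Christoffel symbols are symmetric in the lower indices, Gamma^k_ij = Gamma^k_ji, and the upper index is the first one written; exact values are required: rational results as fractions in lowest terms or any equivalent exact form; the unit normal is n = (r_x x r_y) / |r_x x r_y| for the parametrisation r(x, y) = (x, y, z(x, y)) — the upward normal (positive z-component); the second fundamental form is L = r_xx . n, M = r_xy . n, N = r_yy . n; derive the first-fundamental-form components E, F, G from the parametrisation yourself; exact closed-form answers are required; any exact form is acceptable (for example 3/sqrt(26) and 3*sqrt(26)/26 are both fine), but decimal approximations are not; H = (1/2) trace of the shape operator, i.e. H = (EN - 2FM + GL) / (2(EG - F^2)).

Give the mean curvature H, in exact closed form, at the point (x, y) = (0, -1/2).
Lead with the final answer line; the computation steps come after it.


Answer: H = 0

z_x = -1/4, z_y = 0, z_xx = 0, z_xy = 1, z_yy = 0
E = 17/16, F = 0, G = 1; answer radicand W^2 = 17/16
unnormalised second-form numerators: l = 0, m = 1, n = 0; L = l/sqrt(17/16), and similarly M = m/sqrt(W^2), N = n/sqrt(W^2)
H = (E*n - 2*F*m + G*l) / (2*(EG - F^2)*sqrt(W^2)); E*n - 2*F*m + G*l = 0, EG - F^2 = 17/16, so H = (0)/sqrt(17/16)


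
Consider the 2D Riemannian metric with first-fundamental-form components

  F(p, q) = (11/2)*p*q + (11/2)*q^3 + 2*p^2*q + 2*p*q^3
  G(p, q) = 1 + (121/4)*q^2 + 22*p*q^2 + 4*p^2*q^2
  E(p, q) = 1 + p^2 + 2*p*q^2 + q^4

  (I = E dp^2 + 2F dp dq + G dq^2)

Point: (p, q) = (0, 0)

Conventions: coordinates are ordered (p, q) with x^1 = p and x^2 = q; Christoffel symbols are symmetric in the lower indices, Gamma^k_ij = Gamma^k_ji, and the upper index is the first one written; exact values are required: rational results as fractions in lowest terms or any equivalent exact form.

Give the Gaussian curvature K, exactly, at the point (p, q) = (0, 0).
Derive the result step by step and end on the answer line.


E = 1, F = 0, G = 1, EG - F^2 = 1 at the point
E_p = 0, E_q = 0, F_p = 0, F_q = 0, G_p = 0, G_q = 0
E_qq = 0, F_pq = 11/2, G_pp = 0
K follows from Brioschi's formula, (det M1 - det M2)/(EG - F^2)^2.
M1 = [[-E_qq/2 + F_pq - G_pp/2, E_p/2, F_p - E_q/2], [F_q - G_p/2, E, F], [G_q/2, F, G]] = [[11/2, 0, 0], [0, 1, 0], [0, 0, 1]]; det M1 = 11/2
M2 = [[0, E_q/2, G_p/2], [E_q/2, E, F], [G_p/2, F, G]] = [[0, 0, 0], [0, 1, 0], [0, 0, 1]]; det M2 = 0
det M1 - det M2 = 11/2; K = 11/2 / (1)^2 = 11/2

Answer: K = 11/2


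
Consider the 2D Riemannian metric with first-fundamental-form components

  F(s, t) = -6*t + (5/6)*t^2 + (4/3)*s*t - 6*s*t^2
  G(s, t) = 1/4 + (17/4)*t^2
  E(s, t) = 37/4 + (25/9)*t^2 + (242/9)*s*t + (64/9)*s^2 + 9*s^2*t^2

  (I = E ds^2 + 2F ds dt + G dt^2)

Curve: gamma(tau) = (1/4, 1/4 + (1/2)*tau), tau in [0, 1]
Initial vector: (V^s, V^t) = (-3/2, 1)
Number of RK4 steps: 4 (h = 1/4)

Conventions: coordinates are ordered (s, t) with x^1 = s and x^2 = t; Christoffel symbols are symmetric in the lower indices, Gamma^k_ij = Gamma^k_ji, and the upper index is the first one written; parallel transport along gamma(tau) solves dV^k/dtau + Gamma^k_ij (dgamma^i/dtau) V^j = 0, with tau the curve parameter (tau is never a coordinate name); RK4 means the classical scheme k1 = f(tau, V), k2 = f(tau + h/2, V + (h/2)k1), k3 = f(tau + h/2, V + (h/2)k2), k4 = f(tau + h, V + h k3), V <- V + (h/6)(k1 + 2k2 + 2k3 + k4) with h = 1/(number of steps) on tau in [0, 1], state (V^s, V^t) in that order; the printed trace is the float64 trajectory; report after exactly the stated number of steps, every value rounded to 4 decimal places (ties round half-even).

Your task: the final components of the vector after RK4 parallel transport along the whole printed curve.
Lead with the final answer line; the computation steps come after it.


Answer: V^s = -0.9532, V^t = 1.2956

gamma'(tau) = (0, 1/2); f(tau, V)^k = -Gamma^k_ij(gamma(tau)) gamma'^i(tau) V^j; h = 1/4; intermediate values shown to 6 dp
curve data and Christoffel symbols at the stage parameters:
  tau = 0.000000: gamma = (0.250000, 0.250000), gamma' = (0.000000, 0.500000); Gamma_sss = -0.899068, Gamma_sst = 0.562552, Gamma_stt = -0.401511, Gamma_tss = -10.761673, Gamma_tst = 1.591056, Gamma_ttt = 0.925018
  tau = 0.125000: gamma = (0.250000, 0.312500), gamma' = (0.000000, 0.500000); Gamma_sss = -0.911518, Gamma_sst = 0.624553, Gamma_stt = -0.342672, Gamma_tss = -9.394500, Gamma_tst = 1.724169, Gamma_ttt = 1.051068
  tau = 0.250000: gamma = (0.250000, 0.375000), gamma' = (0.000000, 0.500000); Gamma_sss = -0.849212, Gamma_sst = 0.670852, Gamma_stt = -0.290082, Gamma_tss = -8.071261, Gamma_tst = 1.755962, Gamma_ttt = 1.120892
  tau = 0.375000: gamma = (0.250000, 0.437500), gamma' = (0.000000, 0.500000); Gamma_sss = -0.742988, Gamma_sst = 0.700422, Gamma_stt = -0.245797, Gamma_tss = -6.887210, Gamma_tst = 1.716860, Gamma_ttt = 1.145900
  tau = 0.500000: gamma = (0.250000, 0.500000), gamma' = (0.000000, 0.500000); Gamma_sss = -0.617370, Gamma_sst = 0.715328, Gamma_stt = -0.209880, Gamma_tss = -5.879386, Gamma_tst = 1.635036, Gamma_ttt = 1.139321
  tau = 0.625000: gamma = (0.250000, 0.562500), gamma' = (0.000000, 0.500000); Gamma_sss = -0.488578, Gamma_sst = 0.718761, Gamma_stt = -0.181354, Gamma_tss = -5.047171, Gamma_tst = 1.531713, Gamma_ttt = 1.112608
  tau = 0.750000: gamma = (0.250000, 0.625000), gamma' = (0.000000, 0.500000); Gamma_sss = -0.365861, Gamma_sst = 0.713869, Gamma_stt = -0.158901, Gamma_tss = -4.371494, Gamma_tst = 1.420926, Gamma_ttt = 1.074308
  tau = 0.875000: gamma = (0.250000, 0.687500), gamma' = (0.000000, 0.500000); Gamma_sss = -0.253681, Gamma_sst = 0.703277, Gamma_stt = -0.141243, Gamma_tss = -3.827297, Gamma_tst = 1.311082, Gamma_ttt = 1.030246
  tau = 1.000000: gamma = (0.250000, 0.750000), gamma' = (0.000000, 0.500000); Gamma_sss = -0.153594, Gamma_sst = 0.688986, Gamma_stt = -0.127293, Gamma_tss = -3.389990, Gamma_tst = 1.206745, Gamma_ttt = 0.984150
step 0: V^s = -1.5000, V^t = 1.0000
step 1: k1 = (0.622670, 0.730783), k2 = (0.631096, 0.652487), k3 = (0.629090, 0.656722), k4 = (0.619239, 0.526429); V <- V + (h/6)(k1 + 2k2 + 2k3 + k4): V^s = -1.3432, V^t = 1.1615
step 2: k1 = (0.619019, 0.528388), k2 = (0.594181, 0.383338), k3 = (0.593040, 0.396392), k4 = (0.559687, 0.258813); V <- V + (h/6)(k1 + 2k2 + 2k3 + k4): V^s = -1.1952, V^t = 1.2593
step 3: k1 = (0.559624, 0.259738), k2 = (0.521518, 0.143176), k3 = (0.521909, 0.154930), k4 = (0.483159, 0.059217); V <- V + (h/6)(k1 + 2k2 + 2k3 + k4): V^s = -1.0648, V^t = 1.2974
step 4: k1 = (0.483139, 0.059593), k2 = (0.445335, -0.013732), k3 = (0.446349, -0.005912), k4 = (0.410852, -0.062552); V <- V + (h/6)(k1 + 2k2 + 2k3 + k4): V^s = -0.9532, V^t = 1.2956


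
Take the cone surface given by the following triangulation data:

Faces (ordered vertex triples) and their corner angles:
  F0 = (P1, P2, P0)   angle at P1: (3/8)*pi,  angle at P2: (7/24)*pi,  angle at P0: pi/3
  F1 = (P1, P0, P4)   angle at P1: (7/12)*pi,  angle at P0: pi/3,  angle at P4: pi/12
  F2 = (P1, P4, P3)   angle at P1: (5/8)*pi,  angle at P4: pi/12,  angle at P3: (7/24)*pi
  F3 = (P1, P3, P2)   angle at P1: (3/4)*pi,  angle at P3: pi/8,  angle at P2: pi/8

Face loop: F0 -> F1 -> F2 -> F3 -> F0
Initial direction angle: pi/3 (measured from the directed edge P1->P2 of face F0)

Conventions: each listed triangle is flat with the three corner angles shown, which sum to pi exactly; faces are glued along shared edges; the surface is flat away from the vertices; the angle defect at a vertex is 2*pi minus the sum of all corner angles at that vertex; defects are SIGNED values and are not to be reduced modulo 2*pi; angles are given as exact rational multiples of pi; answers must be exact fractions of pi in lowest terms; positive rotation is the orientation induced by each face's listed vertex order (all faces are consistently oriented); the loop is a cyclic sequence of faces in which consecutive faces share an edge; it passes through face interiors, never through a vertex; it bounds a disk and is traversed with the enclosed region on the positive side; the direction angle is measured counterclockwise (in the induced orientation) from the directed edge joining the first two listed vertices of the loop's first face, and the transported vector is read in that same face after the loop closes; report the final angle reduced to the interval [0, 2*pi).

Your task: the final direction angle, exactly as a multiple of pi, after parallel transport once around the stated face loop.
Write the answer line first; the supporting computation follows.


Answer: final direction angle = 0

enclosed vertex P1: corner angles sum to (7/3)*pi, defect = 2*pi - (7/3)*pi = -pi/3
holonomy = initial angle + sum of enclosed defects (mod 2*pi), positive in the induced orientation
final angle = pi/3 - pi/3 = 0 (mod 2*pi)


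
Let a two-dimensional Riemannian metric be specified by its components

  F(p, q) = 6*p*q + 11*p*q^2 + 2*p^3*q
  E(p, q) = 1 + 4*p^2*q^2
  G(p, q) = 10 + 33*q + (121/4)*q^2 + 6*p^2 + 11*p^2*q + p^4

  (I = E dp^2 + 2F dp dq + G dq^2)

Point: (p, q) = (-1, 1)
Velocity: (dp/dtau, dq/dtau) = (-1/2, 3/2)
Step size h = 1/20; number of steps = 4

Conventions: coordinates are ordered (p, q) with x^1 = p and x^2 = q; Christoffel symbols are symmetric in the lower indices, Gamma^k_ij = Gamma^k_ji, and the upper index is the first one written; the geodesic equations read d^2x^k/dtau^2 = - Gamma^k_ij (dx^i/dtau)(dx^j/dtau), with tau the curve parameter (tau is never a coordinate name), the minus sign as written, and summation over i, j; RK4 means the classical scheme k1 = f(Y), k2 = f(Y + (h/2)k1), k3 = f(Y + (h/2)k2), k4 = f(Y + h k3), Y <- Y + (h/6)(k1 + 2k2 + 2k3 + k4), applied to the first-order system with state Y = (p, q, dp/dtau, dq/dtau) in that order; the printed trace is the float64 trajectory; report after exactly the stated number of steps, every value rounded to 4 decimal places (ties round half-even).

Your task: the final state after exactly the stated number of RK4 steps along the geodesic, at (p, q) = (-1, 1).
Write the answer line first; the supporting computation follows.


Answer: p = -1.0940, q = 1.2733, dp/dtau = -0.4436, dq/dtau = 1.2534

f(Y) = (dp/dtau, dq/dtau, -Gamma^p_ij Y'^i Y'^j, -Gamma^q_ij Y'^i Y'^j) with the Gammas evaluated at the stage position; h = 0.050000; intermediate values shown to 6 dp
step 0: p = -1.0000, q = 1.0000, dp/dtau = -0.5000, dq/dtau = 1.5000
step 1:
  k1: at (p, q) = (-1.000000, 1.000000), (dp/dtau, dq/dtau) = (-0.500000, 1.500000); Gamma_ppp = -0.041995, Gamma_ppq = 0.041995, Gamma_pqq = -0.115486, Gamma_qpp = 0.199475, Gamma_qpq = -0.199475, Gamma_qqq = 0.548556; k1 = (-0.500000, 1.500000, 0.333333, -1.583333)
  k2: at (p, q) = (-1.012500, 1.037500), (dp/dtau, dq/dtau) = (-0.491667, 1.460417); Gamma_ppp = -0.043545, Gamma_ppq = 0.042495, Gamma_pqq = -0.115420, Gamma_qpp = 0.201696, Gamma_qpq = -0.196836, Gamma_qqq = 0.534617; k2 = (-0.491667, 1.460417, 0.317722, -1.471669)
  k3: at (p, q) = (-1.012292, 1.036510), (dp/dtau, dq/dtau) = (-0.492057, 1.463208); Gamma_ppp = -0.043507, Gamma_ppq = 0.042490, Gamma_pqq = -0.115429, Gamma_qpp = 0.201633, Gamma_qpq = -0.196922, Gamma_qqq = 0.534959; k3 = (-0.492057, 1.463208, 0.318850, -1.477715)
  k4: at (p, q) = (-1.024603, 1.073160), (dp/dtau, dq/dtau) = (-0.484058, 1.426114); Gamma_ppp = -0.045003, Gamma_ppq = 0.042967, Gamma_pqq = -0.115322, Gamma_qpp = 0.203663, Gamma_qpq = -0.194447, Gamma_qqq = 0.521890; k4 = (-0.484058, 1.426114, 0.304408, -1.377604)
  Y <- Y + (h/6)(k1 + 2k2 + 2k3 + k4): p = -1.0246, q = 1.0731, dp/dtau = -0.4841, dq/dtau = 1.4262
step 2:
  k1: at (p, q) = (-1.024596, 1.073111), (dp/dtau, dq/dtau) = (-0.484076, 1.426169); Gamma_ppp = -0.045001, Gamma_ppq = 0.042967, Gamma_pqq = -0.115322, Gamma_qpp = 0.203659, Gamma_qpq = -0.194452, Gamma_qqq = 0.521906; k1 = (-0.484076, 1.426169, 0.304432, -1.377748)
  k2: at (p, q) = (-1.036698, 1.108766), (dp/dtau, dq/dtau) = (-0.476465, 1.391725); Gamma_ppp = -0.046440, Gamma_ppq = 0.043421, Gamma_pqq = -0.115182, Gamma_qpp = 0.205503, Gamma_qpq = -0.192145, Gamma_qqq = 0.509695; k2 = (-0.476465, 1.391725, 0.291225, -1.288708)
  k3: at (p, q) = (-1.036508, 1.107905), (dp/dtau, dq/dtau) = (-0.476795, 1.393951); Gamma_ppp = -0.046408, Gamma_ppq = 0.043417, Gamma_pqq = -0.115192, Gamma_qpp = 0.205454, Gamma_qpq = -0.192214, Gamma_qqq = 0.509970; k3 = (-0.476795, 1.393951, 0.292092, -1.293131)
  k4: at (p, q) = (-1.048436, 1.142809), (dp/dtau, dq/dtau) = (-0.469471, 1.361513); Gamma_ppp = -0.047800, Gamma_ppq = 0.043853, Gamma_pqq = -0.115023, Gamma_qpp = 0.207145, Gamma_qpq = -0.190039, Gamma_qqq = 0.498463; k4 = (-0.469471, 1.361513, 0.279816, -1.212605)
  Y <- Y + (h/6)(k1 + 2k2 + 2k3 + k4): p = -1.0484, q = 1.1428, dp/dtau = -0.4695, dq/dtau = 1.3616
step 3:
  k1: at (p, q) = (-1.048430, 1.142770), (dp/dtau, dq/dtau) = (-0.469485, 1.361552); Gamma_ppp = -0.047798, Gamma_ppq = 0.043853, Gamma_pqq = -0.115024, Gamma_qpp = 0.207142, Gamma_qpq = -0.190042, Gamma_qqq = 0.498474; k1 = (-0.469485, 1.361552, 0.279833, -1.212701)
  k2: at (p, q) = (-1.060167, 1.176809), (dp/dtau, dq/dtau) = (-0.462489, 1.331235); Gamma_ppp = -0.049141, Gamma_ppq = 0.044270, Gamma_pqq = -0.114834, Gamma_qpp = 0.208685, Gamma_qpq = -0.188000, Gamma_qqq = 0.487660; k2 = (-0.462489, 1.331235, 0.268530, -1.140358)
  k3: at (p, q) = (-1.059992, 1.176051), (dp/dtau, dq/dtau) = (-0.462772, 1.333043); Gamma_ppp = -0.049113, Gamma_ppq = 0.044266, Gamma_pqq = -0.114843, Gamma_qpp = 0.208646, Gamma_qpq = -0.188056, Gamma_qqq = 0.487885; k3 = (-0.462772, 1.333043, 0.269209, -1.143679)
  k4: at (p, q) = (-1.071568, 1.209422), (dp/dtau, dq/dtau) = (-0.456025, 1.304368); Gamma_ppp = -0.050414, Gamma_ppq = 0.044668, Gamma_pqq = -0.114633, Gamma_qpp = 0.210065, Gamma_qpq = -0.186121, Gamma_qqq = 0.477649; k4 = (-0.456025, 1.304368, 0.258657, -1.077765)
  Y <- Y + (h/6)(k1 + 2k2 + 2k3 + k4): p = -1.0716, q = 1.2094, dp/dtau = -0.4560, dq/dtau = 1.3044
step 4:
  k1: at (p, q) = (-1.071563, 1.209391), (dp/dtau, dq/dtau) = (-0.456036, 1.304398); Gamma_ppp = -0.050413, Gamma_ppq = 0.044668, Gamma_pqq = -0.114634, Gamma_qpp = 0.210064, Gamma_qpq = -0.186124, Gamma_qqq = 0.477658; k1 = (-0.456036, 1.304398, 0.258670, -1.077831)
  k2: at (p, q) = (-1.082964, 1.242001), (dp/dtau, dq/dtau) = (-0.449569, 1.277452); Gamma_ppp = -0.051671, Gamma_ppq = 0.045055, Gamma_pqq = -0.114409, Gamma_qpp = 0.211362, Gamma_qpq = -0.184298, Gamma_qqq = 0.467992; k2 = (-0.449569, 1.277452, 0.248896, -1.018113)
  k3: at (p, q) = (-1.082803, 1.241327), (dp/dtau, dq/dtau) = (-0.449813, 1.278945); Gamma_ppp = -0.051647, Gamma_ppq = 0.045052, Gamma_pqq = -0.114418, Gamma_qpp = 0.211332, Gamma_qpq = -0.184344, Gamma_qqq = 0.468179; k3 = (-0.449813, 1.278945, 0.249439, -1.020660)
  k4: at (p, q) = (-1.094054, 1.273338), (dp/dtau, dq/dtau) = (-0.443564, 1.253365); Gamma_ppp = -0.052869, Gamma_ppq = 0.045425, Gamma_pqq = -0.114180, Gamma_qpp = 0.212529, Gamma_qpq = -0.182606, Gamma_qqq = 0.458995; k4 = (-0.443564, 1.253365, 0.240278, -0.965899)
  Y <- Y + (h/6)(k1 + 2k2 + 2k3 + k4): p = -1.0940, q = 1.2733, dp/dtau = -0.4436, dq/dtau = 1.2534


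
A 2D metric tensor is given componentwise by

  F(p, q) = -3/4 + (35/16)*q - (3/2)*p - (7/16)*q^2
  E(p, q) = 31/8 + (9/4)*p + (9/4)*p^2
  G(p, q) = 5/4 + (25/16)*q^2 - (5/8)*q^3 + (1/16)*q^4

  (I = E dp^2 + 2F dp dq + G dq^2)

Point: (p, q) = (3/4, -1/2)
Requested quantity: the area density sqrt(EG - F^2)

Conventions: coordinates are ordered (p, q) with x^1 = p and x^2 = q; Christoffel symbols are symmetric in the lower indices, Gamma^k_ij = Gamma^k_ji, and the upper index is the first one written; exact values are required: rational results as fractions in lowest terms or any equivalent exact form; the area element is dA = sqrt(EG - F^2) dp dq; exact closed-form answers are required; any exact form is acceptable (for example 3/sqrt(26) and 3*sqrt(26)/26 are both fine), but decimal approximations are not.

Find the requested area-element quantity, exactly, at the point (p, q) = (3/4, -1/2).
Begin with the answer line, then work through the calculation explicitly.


Answer: sqrt(EG - F^2) = sqrt(37481)/128

E = 437/64, F = -197/64, G = 441/256; EG - F^2 = 37481/16384


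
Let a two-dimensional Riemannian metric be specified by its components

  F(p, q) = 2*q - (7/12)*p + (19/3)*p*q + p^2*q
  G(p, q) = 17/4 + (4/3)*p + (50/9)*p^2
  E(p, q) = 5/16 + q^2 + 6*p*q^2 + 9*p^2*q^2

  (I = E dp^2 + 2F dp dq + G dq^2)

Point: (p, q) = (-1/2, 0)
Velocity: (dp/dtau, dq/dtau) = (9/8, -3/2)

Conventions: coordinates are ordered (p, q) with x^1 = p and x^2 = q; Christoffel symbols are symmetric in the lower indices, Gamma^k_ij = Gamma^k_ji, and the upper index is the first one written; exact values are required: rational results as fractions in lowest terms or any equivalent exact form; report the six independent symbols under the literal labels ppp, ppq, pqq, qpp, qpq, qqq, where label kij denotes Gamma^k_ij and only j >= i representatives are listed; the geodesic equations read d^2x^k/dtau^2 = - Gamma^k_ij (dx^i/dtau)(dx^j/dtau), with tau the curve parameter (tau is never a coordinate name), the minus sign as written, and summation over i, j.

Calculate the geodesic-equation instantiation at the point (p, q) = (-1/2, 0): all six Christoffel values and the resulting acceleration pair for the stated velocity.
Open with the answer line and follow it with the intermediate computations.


Answer: Gamma_ppp = 49/423, Gamma_ppq = 532/1269, Gamma_pqq = 15394/3807, Gamma_qpp = -35/282, Gamma_qpq = -190/423, Gamma_qqq = -301/1269; accelerations (d^2p/dtau^2, d^2q/dtau^2) = (-211969/27072, -14893/18048)

E = 5/16, F = 7/24, G = 179/36 at the point
E_p = 0, E_q = 0, F_p = -7/12, F_q = -11/12, G_p = -38/9, G_q = 0
EG - F^2 = 47/32;  g^inv = (32/47) * [[179/36, -7/24], [-7/24, 5/16]]
first-kind symbols [ij,l] = (1/2)(d_i g_jl + d_j g_il - d_l g_ij): [pp,p] = E_p/2 = 0, [pp,q] = F_p - E_q/2 = -7/12, [pq,p] = E_q/2 = 0, [pq,q] = G_p/2 = -19/9, [qq,p] = F_q - G_p/2 = 43/36, [qq,q] = G_q/2 = 0
Gamma^p_ij = (G*[ij,p] - F*[ij,q])/(EG - F^2), Gamma^q_ij = (E*[ij,q] - F*[ij,p])/(EG - F^2)
Gamma_ppp = 49/423, Gamma_ppq = 532/1269, Gamma_pqq = 15394/3807, Gamma_qpp = -35/282, Gamma_qpq = -190/423, Gamma_qqq = -301/1269
d^2p/dtau^2 = -(Gamma_ppp*(9/8)^2 + 2*Gamma_ppq*(9/8)*(-3/2) + Gamma_pqq*(-3/2)^2) = -211969/27072
d^2q/dtau^2 = -(Gamma_qpp*(9/8)^2 + 2*Gamma_qpq*(9/8)*(-3/2) + Gamma_qqq*(-3/2)^2) = -14893/18048


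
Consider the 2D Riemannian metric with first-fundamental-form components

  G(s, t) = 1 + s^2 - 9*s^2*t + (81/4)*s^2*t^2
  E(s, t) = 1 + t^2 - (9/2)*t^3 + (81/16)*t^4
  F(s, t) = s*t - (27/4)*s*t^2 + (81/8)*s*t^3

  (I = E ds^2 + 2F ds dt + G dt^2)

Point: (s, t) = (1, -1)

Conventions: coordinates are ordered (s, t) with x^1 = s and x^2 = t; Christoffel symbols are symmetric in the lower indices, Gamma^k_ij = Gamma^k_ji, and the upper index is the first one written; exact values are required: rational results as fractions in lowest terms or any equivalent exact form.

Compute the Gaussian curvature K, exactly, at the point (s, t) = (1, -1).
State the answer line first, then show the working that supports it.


Answer: K = -7744/447561

E = 185/16, F = -143/8, G = 125/4, EG - F^2 = 669/16 at the point
E_s = 0, E_t = -143/4, F_s = -143/8, F_t = 359/8, G_s = 121/2, G_t = -99/2
E_tt = 359/4, F_st = 359/8, G_ss = 121/2
The intrinsic route: Brioschi's K = (det M1 - det M2)/(EG - F^2)^2.
M1 = [[-E_tt/2 + F_st - G_ss/2, E_s/2, F_s - E_t/2], [F_t - G_s/2, E, F], [G_t/2, F, G]] = [[-121/4, 0, 0], [117/8, 185/16, -143/8], [-99/4, -143/8, 125/4]]; det M1 = -80949/64
M2 = [[0, E_t/2, G_s/2], [E_t/2, E, F], [G_s/2, F, G]] = [[0, -143/8, 121/4], [-143/8, 185/16, -143/8], [121/4, -143/8, 125/4]]; det M2 = -79013/64
det M1 - det M2 = -121/4; K = -121/4 / (669/16)^2 = -7744/447561


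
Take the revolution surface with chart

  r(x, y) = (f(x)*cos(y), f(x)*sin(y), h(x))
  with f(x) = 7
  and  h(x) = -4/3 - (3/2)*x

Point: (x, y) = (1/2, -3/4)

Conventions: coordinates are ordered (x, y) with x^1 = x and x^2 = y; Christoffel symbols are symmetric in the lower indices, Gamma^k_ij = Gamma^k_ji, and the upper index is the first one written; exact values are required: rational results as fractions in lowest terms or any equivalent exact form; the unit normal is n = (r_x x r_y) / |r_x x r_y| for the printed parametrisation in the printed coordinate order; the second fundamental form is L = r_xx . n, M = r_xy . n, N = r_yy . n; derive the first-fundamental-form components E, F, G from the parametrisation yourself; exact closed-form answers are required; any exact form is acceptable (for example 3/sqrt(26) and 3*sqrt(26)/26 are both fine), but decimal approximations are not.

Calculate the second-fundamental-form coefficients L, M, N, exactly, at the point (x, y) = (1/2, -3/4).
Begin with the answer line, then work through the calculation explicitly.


Answer: L = 0, M = 0, N = -7

f = 7, f' = 0, f'' = 0, h' = -3/2, h'' = 0
E = 9/4, F = 0, G = 49; answer radicand W^2 = 9/4
unnormalised second-form numerators: l = 0, m = 0, n = -21/2; L = l/sqrt(9/4), and similarly M = m/sqrt(W^2), N = n/sqrt(W^2)


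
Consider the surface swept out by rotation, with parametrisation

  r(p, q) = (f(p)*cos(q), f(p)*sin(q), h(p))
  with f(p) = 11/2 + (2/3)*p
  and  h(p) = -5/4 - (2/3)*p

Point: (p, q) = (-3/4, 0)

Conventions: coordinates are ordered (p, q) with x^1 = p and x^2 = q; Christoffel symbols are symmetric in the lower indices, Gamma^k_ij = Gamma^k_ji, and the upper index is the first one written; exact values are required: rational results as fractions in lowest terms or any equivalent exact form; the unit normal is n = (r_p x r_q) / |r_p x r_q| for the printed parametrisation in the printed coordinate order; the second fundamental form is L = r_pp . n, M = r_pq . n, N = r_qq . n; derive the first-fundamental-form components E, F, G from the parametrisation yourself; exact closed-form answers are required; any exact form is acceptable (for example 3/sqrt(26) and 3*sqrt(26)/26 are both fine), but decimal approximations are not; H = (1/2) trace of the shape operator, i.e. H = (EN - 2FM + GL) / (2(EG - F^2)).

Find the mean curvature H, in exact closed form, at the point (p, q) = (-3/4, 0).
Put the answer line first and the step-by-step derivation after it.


Answer: H = -sqrt(2)/20

f = 5, f' = 2/3, f'' = 0, h' = -2/3, h'' = 0
E = 8/9, F = 0, G = 25; answer radicand W^2 = 8/9
unnormalised second-form numerators: l = 0, m = 0, n = -10/3; L = l/sqrt(8/9), and similarly M = m/sqrt(W^2), N = n/sqrt(W^2)
H = (E*n - 2*F*m + G*l) / (2*(EG - F^2)*sqrt(W^2)); E*n - 2*F*m + G*l = -80/27, EG - F^2 = 200/9, so H = (-1/15)/sqrt(8/9)


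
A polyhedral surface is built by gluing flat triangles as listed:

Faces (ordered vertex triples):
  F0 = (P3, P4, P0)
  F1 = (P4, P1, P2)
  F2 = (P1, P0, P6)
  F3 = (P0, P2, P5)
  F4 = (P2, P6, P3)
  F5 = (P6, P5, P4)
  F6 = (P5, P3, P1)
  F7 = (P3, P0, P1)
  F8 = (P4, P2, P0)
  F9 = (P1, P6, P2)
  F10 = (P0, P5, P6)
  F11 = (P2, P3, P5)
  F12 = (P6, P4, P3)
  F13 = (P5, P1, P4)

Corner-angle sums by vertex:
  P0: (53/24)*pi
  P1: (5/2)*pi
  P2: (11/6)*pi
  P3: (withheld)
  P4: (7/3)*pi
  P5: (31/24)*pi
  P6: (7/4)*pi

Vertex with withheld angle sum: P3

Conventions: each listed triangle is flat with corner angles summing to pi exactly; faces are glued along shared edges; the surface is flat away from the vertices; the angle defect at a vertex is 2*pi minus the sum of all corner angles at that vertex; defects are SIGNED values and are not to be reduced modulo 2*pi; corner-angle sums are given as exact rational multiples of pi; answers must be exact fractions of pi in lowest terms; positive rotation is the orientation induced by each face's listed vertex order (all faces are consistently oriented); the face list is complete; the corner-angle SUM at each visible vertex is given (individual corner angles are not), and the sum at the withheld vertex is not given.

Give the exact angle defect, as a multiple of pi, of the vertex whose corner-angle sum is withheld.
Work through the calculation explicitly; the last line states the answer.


V = 7, E = 21, F = 14; chi = V - E + F = 0
Gauss-Bonnet: total defect = 2*pi*chi = 0; visible defects sum to pi/12

Answer: defect(P3) = -pi/12


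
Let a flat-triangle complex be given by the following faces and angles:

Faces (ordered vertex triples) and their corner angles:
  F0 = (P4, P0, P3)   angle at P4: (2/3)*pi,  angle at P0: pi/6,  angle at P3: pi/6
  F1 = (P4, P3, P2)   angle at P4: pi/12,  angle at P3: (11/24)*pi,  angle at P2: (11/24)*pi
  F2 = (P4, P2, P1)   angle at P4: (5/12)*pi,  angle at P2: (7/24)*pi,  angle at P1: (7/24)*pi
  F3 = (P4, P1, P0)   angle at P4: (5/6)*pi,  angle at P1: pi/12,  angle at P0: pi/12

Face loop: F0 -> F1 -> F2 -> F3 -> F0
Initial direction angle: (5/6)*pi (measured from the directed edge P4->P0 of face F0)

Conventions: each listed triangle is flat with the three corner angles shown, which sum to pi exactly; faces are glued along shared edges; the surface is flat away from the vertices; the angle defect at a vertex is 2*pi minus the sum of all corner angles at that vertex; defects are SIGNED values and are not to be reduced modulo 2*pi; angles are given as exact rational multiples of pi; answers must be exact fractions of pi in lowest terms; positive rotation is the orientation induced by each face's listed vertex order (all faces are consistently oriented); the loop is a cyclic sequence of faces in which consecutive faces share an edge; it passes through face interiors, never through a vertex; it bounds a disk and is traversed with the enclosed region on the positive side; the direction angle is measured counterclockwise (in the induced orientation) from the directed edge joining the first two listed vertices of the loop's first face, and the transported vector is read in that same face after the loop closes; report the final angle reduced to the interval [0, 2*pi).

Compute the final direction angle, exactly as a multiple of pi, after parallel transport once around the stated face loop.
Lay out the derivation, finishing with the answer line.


enclosed vertex P4: corner angles sum to 2*pi, defect = 2*pi - 2*pi = 0
adding the enclosed defects to the starting angle (mod 2*pi, induced orientation) gives the holonomy
final angle = (5/6)*pi + 0 = (5/6)*pi (mod 2*pi)

Answer: final direction angle = (5/6)*pi


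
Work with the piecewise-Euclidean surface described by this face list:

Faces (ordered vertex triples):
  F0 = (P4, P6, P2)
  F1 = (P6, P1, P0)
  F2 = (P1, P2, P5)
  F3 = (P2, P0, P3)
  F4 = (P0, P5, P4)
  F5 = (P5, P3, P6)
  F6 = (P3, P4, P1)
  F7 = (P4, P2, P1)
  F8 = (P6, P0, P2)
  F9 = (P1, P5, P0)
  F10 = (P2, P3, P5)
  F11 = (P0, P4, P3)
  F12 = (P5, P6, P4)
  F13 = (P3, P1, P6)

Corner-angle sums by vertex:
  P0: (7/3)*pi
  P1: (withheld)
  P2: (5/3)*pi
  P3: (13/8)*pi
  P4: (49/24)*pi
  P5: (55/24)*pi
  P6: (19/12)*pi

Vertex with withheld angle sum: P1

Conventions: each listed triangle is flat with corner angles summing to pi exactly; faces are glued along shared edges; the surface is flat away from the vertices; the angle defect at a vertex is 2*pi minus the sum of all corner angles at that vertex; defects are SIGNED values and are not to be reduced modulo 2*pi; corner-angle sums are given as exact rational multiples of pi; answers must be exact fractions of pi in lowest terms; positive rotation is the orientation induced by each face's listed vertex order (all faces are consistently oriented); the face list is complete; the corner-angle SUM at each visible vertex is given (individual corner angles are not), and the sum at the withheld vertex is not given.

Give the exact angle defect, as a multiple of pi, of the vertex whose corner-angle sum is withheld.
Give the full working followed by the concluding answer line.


V = 7, E = 21, F = 14; chi = V - E + F = 0
Gauss-Bonnet: total defect = 2*pi*chi = 0; visible defects sum to (11/24)*pi

Answer: defect(P1) = (-11/24)*pi


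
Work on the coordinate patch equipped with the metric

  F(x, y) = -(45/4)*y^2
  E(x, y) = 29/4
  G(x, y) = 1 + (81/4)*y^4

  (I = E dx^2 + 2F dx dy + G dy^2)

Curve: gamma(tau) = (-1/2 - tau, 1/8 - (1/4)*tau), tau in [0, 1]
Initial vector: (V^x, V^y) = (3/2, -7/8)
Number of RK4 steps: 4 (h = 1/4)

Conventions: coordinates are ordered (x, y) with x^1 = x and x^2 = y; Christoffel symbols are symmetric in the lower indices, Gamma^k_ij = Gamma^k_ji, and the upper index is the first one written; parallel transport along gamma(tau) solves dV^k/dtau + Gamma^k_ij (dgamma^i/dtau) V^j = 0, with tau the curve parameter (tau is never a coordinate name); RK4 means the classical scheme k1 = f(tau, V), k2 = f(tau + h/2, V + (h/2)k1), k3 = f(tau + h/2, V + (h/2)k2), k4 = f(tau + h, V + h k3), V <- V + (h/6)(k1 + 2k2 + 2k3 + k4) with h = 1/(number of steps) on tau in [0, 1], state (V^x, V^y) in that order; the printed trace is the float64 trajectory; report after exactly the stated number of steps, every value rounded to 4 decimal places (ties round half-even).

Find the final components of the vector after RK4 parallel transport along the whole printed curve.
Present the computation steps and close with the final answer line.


gamma'(tau) = (-1, -1/4); f(tau, V)^k = -Gamma^k_ij(gamma(tau)) gamma'^i(tau) V^j; h = 1/4; intermediate values shown to 6 dp
curve data and Christoffel symbols at the stage parameters:
  tau = 0.000000: gamma = (-0.500000, 0.125000), gamma' = (-1.000000, -0.250000); Gamma_xxx = 0.000000, Gamma_xxy = 0.000000, Gamma_xyy = -0.387667, Gamma_yxx = 0.000000, Gamma_yxy = 0.000000, Gamma_yyy = 0.010903
  tau = 0.125000: gamma = (-0.625000, 0.093750), gamma' = (-1.000000, -0.250000); Gamma_xxx = 0.000000, Gamma_xxy = 0.000000, Gamma_xyy = -0.290886, Gamma_yxx = 0.000000, Gamma_yxy = 0.000000, Gamma_yyy = 0.004602
  tau = 0.250000: gamma = (-0.750000, 0.062500), gamma' = (-1.000000, -0.250000); Gamma_xxx = 0.000000, Gamma_xxy = 0.000000, Gamma_xyy = -0.193957, Gamma_yxx = 0.000000, Gamma_yxy = 0.000000, Gamma_yyy = 0.001364
  tau = 0.375000: gamma = (-0.875000, 0.031250), gamma' = (-1.000000, -0.250000); Gamma_xxx = 0.000000, Gamma_xxy = 0.000000, Gamma_xyy = -0.096983, Gamma_yxx = 0.000000, Gamma_yxy = 0.000000, Gamma_yyy = 0.000170
  tau = 0.500000: gamma = (-1.000000, 0.000000), gamma' = (-1.000000, -0.250000); Gamma_xxx = 0.000000, Gamma_xxy = 0.000000, Gamma_xyy = 0.000000, Gamma_yxx = 0.000000, Gamma_yxy = 0.000000, Gamma_yyy = 0.000000
  tau = 0.625000: gamma = (-1.125000, -0.031250), gamma' = (-1.000000, -0.250000); Gamma_xxx = 0.000000, Gamma_xxy = 0.000000, Gamma_xyy = 0.096983, Gamma_yxx = 0.000000, Gamma_yxy = 0.000000, Gamma_yyy = -0.000170
  tau = 0.750000: gamma = (-1.250000, -0.062500), gamma' = (-1.000000, -0.250000); Gamma_xxx = 0.000000, Gamma_xxy = 0.000000, Gamma_xyy = 0.193957, Gamma_yxx = 0.000000, Gamma_yxy = 0.000000, Gamma_yyy = -0.001364
  tau = 0.875000: gamma = (-1.375000, -0.093750), gamma' = (-1.000000, -0.250000); Gamma_xxx = 0.000000, Gamma_xxy = 0.000000, Gamma_xyy = 0.290886, Gamma_yxx = 0.000000, Gamma_yxy = 0.000000, Gamma_yyy = -0.004602
  tau = 1.000000: gamma = (-1.500000, -0.125000), gamma' = (-1.000000, -0.250000); Gamma_xxx = 0.000000, Gamma_xxy = 0.000000, Gamma_xyy = 0.387667, Gamma_yxx = 0.000000, Gamma_yxy = 0.000000, Gamma_yyy = -0.010903
step 0: V^x = 1.5000, V^y = -0.8750
step 1: k1 = (0.084802, -0.002385), k2 = (0.063653, -0.001007), k3 = (0.063640, -0.001007), k4 = (0.042440, -0.000298); V <- V + (h/6)(k1 + 2k2 + 2k3 + k4): V^x = 1.5159, V^y = -0.8753
step 2: k1 = (0.042442, -0.000298), k2 = (0.021223, -0.000037), k3 = (0.021222, -0.000037), k4 = (0.000000, 0.000000); V <- V + (h/6)(k1 + 2k2 + 2k3 + k4): V^x = 1.5212, V^y = -0.8753
step 3: k1 = (0.000000, 0.000000), k2 = (-0.021222, 0.000037), k3 = (-0.021222, 0.000037), k4 = (-0.042442, 0.000298); V <- V + (h/6)(k1 + 2k2 + 2k3 + k4): V^x = 1.5159, V^y = -0.8753
step 4: k1 = (-0.042442, 0.000298), k2 = (-0.063649, 0.001007), k3 = (-0.063642, 0.001007), k4 = (-0.084805, 0.002385); V <- V + (h/6)(k1 + 2k2 + 2k3 + k4): V^x = 1.5000, V^y = -0.8750

Answer: V^x = 1.5000, V^y = -0.8750
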